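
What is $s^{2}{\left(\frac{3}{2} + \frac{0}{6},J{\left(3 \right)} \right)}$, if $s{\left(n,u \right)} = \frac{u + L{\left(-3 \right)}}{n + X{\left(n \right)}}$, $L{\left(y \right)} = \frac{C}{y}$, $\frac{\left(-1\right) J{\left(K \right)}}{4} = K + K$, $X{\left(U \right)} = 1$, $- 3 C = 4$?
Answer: $\frac{179776}{2025} \approx 88.778$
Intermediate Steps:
$C = - \frac{4}{3}$ ($C = \left(- \frac{1}{3}\right) 4 = - \frac{4}{3} \approx -1.3333$)
$J{\left(K \right)} = - 8 K$ ($J{\left(K \right)} = - 4 \left(K + K\right) = - 4 \cdot 2 K = - 8 K$)
$L{\left(y \right)} = - \frac{4}{3 y}$
$s{\left(n,u \right)} = \frac{\frac{4}{9} + u}{1 + n}$ ($s{\left(n,u \right)} = \frac{u - \frac{4}{3 \left(-3\right)}}{n + 1} = \frac{u - - \frac{4}{9}}{1 + n} = \frac{u + \frac{4}{9}}{1 + n} = \frac{\frac{4}{9} + u}{1 + n}$)
$s^{2}{\left(\frac{3}{2} + \frac{0}{6},J{\left(3 \right)} \right)} = \left(\frac{\frac{4}{9} - 24}{1 + \left(\frac{3}{2} + \frac{0}{6}\right)}\right)^{2} = \left(\frac{\frac{4}{9} - 24}{1 + \left(3 \cdot \frac{1}{2} + 0 \cdot \frac{1}{6}\right)}\right)^{2} = \left(\frac{1}{1 + \left(\frac{3}{2} + 0\right)} \left(- \frac{212}{9}\right)\right)^{2} = \left(\frac{1}{1 + \frac{3}{2}} \left(- \frac{212}{9}\right)\right)^{2} = \left(\frac{1}{\frac{5}{2}} \left(- \frac{212}{9}\right)\right)^{2} = \left(\frac{2}{5} \left(- \frac{212}{9}\right)\right)^{2} = \left(- \frac{424}{45}\right)^{2} = \frac{179776}{2025}$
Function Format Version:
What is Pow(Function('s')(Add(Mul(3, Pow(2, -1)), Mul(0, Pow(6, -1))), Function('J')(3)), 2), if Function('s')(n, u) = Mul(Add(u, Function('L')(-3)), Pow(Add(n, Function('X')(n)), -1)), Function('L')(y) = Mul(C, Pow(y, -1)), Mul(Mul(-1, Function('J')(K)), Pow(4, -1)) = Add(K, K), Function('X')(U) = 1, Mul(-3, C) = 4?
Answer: Rational(179776, 2025) ≈ 88.778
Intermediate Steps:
C = Rational(-4, 3) (C = Mul(Rational(-1, 3), 4) = Rational(-4, 3) ≈ -1.3333)
Function('J')(K) = Mul(-8, K) (Function('J')(K) = Mul(-4, Add(K, K)) = Mul(-4, Mul(2, K)) = Mul(-8, K))
Function('L')(y) = Mul(Rational(-4, 3), Pow(y, -1))
Function('s')(n, u) = Mul(Pow(Add(1, n), -1), Add(Rational(4, 9), u)) (Function('s')(n, u) = Mul(Add(u, Mul(Rational(-4, 3), Pow(-3, -1))), Pow(Add(n, 1), -1)) = Mul(Add(u, Mul(Rational(-4, 3), Rational(-1, 3))), Pow(Add(1, n), -1)) = Mul(Add(u, Rational(4, 9)), Pow(Add(1, n), -1)) = Mul(Add(Rational(4, 9), u), Pow(Add(1, n), -1)) = Mul(Pow(Add(1, n), -1), Add(Rational(4, 9), u)))
Pow(Function('s')(Add(Mul(3, Pow(2, -1)), Mul(0, Pow(6, -1))), Function('J')(3)), 2) = Pow(Mul(Pow(Add(1, Add(Mul(3, Pow(2, -1)), Mul(0, Pow(6, -1)))), -1), Add(Rational(4, 9), Mul(-8, 3))), 2) = Pow(Mul(Pow(Add(1, Add(Mul(3, Rational(1, 2)), Mul(0, Rational(1, 6)))), -1), Add(Rational(4, 9), -24)), 2) = Pow(Mul(Pow(Add(1, Add(Rational(3, 2), 0)), -1), Rational(-212, 9)), 2) = Pow(Mul(Pow(Add(1, Rational(3, 2)), -1), Rational(-212, 9)), 2) = Pow(Mul(Pow(Rational(5, 2), -1), Rational(-212, 9)), 2) = Pow(Mul(Rational(2, 5), Rational(-212, 9)), 2) = Pow(Rational(-424, 45), 2) = Rational(179776, 2025)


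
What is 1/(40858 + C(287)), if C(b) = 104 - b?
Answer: 1/40675 ≈ 2.4585e-5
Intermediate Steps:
1/(40858 + C(287)) = 1/(40858 + (104 - 1*287)) = 1/(40858 + (104 - 287)) = 1/(40858 - 183) = 1/40675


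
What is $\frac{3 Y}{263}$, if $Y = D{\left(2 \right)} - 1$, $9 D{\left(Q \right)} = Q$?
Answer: $- \frac{7}{789} \approx -0.008872$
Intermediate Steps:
$D{\left(Q \right)} = \frac{Q}{9}$
$Y = - \frac{7}{9}$ ($Y = \frac{1}{9} \cdot 2 - 1 = \frac{2}{9} - 1 = - \frac{7}{9} \approx -0.77778$)
$\frac{3 Y}{263} = \frac{3 \left(- \frac{7}{9}\right)}{263} = \frac{1}{263} \left(- \frac{7}{3}\right) = - \frac{7}{789}$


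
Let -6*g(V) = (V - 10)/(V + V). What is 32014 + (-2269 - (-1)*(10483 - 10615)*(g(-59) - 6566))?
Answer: 52891722/59 ≈ 8.9647e+5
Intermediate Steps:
g(V) = -(-10 + V)/(12*V) (g(V) = -(V - 10)/(6*(V + V)) = -(-10 + V)/(6*(2*V)) = -(-10 + V)*1/(2*V)/6 = -(-10 + V)/(12*V))
32014 + (-2269 - (-1)*(10483 - 10615)*(g(-59) - 6566)) = 32014 + (-2269 - (-1)*(10483 - 10615)*((1/12)*(10 - 1*(-59))/(-59) - 6566)) = 32014 + (-2269 - (-1)*(-132*((1/12)*(-1/59)*(10 + 59) - 6566))) = 32014 + (-2269 - (-1)*(-132*((1/12)*(-1/59)*69 - 6566))) = 32014 + (-2269 - (-1)*(-132*(-23/236 - 6566))) = 32014 + (-2269 - (-1)*(-132*(-1549599/236))) = 32014 + (-2269 - (-1)*51136767/59) = 32014 + (-2269 - 1*(-51136767/59)) = 32014 + (-2269 + 51136767/59) = 32014 + 51002896/59 = 52891722/59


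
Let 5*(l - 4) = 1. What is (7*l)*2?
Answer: 294/5 ≈ 58.800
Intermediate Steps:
l = 21/5 (l = 4 + (1/5)*1 = 4 + 1/5 = 21/5 ≈ 4.2000)
(7*l)*2 = (7*(21/5))*2 = (147/5)*2 = 294/5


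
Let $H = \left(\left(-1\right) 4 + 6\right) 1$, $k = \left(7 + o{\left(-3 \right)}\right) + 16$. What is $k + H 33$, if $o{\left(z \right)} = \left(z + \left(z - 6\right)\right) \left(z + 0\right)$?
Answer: $125$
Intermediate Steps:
$o{\left(z \right)} = z \left(-6 + 2 z\right)$ ($o{\left(z \right)} = \left(z + \left(z - 6\right)\right) z = \left(z + \left(-6 + z\right)\right) z = \left(-6 + 2 z\right) z = z \left(-6 + 2 z\right)$)
$k = 59$ ($k = \left(7 + 2 \left(-3\right) \left(-3 - 3\right)\right) + 16 = \left(7 + 2 \left(-3\right) \left(-6\right)\right) + 16 = \left(7 + 36\right) + 16 = 43 + 16 = 59$)
$H = 2$ ($H = \left(-4 + 6\right) 1 = 2 \cdot 1 = 2$)
$k + H 33 = 59 + 2 \cdot 33 = 59 + 66 = 125$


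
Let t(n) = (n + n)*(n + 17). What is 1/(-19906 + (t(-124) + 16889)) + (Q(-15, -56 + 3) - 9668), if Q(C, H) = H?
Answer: -228628198/23519 ≈ -9721.0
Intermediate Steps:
t(n) = 2*n*(17 + n) (t(n) = (2*n)*(17 + n) = 2*n*(17 + n))
1/(-19906 + (t(-124) + 16889)) + (Q(-15, -56 + 3) - 9668) = 1/(-19906 + (2*(-124)*(17 - 124) + 16889)) + ((-56 + 3) - 9668) = 1/(-19906 + (2*(-124)*(-107) + 16889)) + (-53 - 9668) = 1/(-19906 + (26536 + 16889)) - 9721 = 1/(-19906 + 43425) - 9721 = 1/23519 - 9721 = -228628198/23519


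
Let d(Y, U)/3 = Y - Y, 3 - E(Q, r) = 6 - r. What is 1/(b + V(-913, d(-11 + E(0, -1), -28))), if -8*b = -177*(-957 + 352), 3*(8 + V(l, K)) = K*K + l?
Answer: -24/328751 ≈ -7.3004e-5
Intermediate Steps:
E(Q, r) = -3 + r (E(Q, r) = 3 - (6 - r) = 3 + (-6 + r) = -3 + r)
d(Y, U) = 0 (d(Y, U) = 3*(Y - Y) = 3*0 = 0)
V(l, K) = -8 + l/3 + K²/3 (V(l, K) = -8 + (K*K + l)/3 = -8 + (K² + l)/3 = -8 + (l + K²)/3 = -8 + (l/3 + K²/3) = -8 + l/3 + K²/3)
b = -107085/8 (b = -(-177)*(-957 + 352)/8 = -(-177)*(-605)/8 = -⅛*107085 = -107085/8 ≈ -13386.)
1/(b + V(-913, d(-11 + E(0, -1), -28))) = 1/(-107085/8 + (-8 + (⅓)*(-913) + (⅓)*0²)) = 1/(-107085/8 + (-8 - 913/3 + (⅓)*0)) = 1/(-107085/8 + (-8 - 913/3 + 0)) = 1/(-107085/8 - 937/3) = 1/(-328751/24) = -24/328751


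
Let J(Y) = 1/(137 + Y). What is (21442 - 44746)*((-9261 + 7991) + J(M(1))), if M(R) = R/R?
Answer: 680705956/23 ≈ 2.9596e+7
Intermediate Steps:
M(R) = 1
(21442 - 44746)*((-9261 + 7991) + J(M(1))) = (21442 - 44746)*((-9261 + 7991) + 1/(137 + 1)) = -23304*(-1270 + 1/138) = -23304*(-175259/138) = 680705956/23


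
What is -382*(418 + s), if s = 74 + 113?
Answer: -231110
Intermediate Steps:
s = 187
-382*(418 + s) = -382*(418 + 187) = -382*605 = -231110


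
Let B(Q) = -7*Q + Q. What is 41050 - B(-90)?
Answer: 40510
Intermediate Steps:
B(Q) = -6*Q
41050 - B(-90) = 41050 - (-6)*(-90) = 41050 - 1*540 = 41050 - 540 = 40510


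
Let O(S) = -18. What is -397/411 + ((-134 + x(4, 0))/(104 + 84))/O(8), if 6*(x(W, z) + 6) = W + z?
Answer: -643091/695412 ≈ -0.92476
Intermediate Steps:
x(W, z) = -6 + W/6 + z/6 (x(W, z) = -6 + (W + z)/6 = -6 + (W/6 + z/6) = -6 + W/6 + z/6)
-397/411 + ((-134 + x(4, 0))/(104 + 84))/O(8) = -397/411 + ((-134 + (-6 + (⅙)*4 + (⅙)*0))/(104 + 84))/(-18) = -397*1/411 + ((-134 + (-6 + ⅔ + 0))/188)*(-1/18) = -397/411 + ((-134 - 16/3)*(1/188))*(-1/18) = -397/411 - 418/3*1/188*(-1/18) = -397/411 - 209/282*(-1/18) = -397/411 + 209/5076 = -643091/695412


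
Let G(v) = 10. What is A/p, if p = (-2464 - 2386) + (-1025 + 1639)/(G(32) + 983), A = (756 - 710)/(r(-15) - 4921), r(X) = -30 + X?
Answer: 22839/11956727588 ≈ 1.9101e-6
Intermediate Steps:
A = -23/2483 (A = (756 - 710)/((-30 - 15) - 4921) = 46/(-45 - 4921) = 46/(-4966) = 46*(-1/4966) = -23/2483 ≈ -0.0092630)
p = -4815436/993 (p = (-2464 - 2386) + (-1025 + 1639)/(10 + 983) = -4850 + 614/993 = -4815436/993 ≈ -4849.4)
A/p = -23/(2483*(-4815436/993)) = -23/2483*(-993/4815436) = 22839/11956727588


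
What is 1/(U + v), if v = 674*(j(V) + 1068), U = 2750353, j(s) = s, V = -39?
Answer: 1/3443899 ≈ 2.9037e-7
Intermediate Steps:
v = 693546 (v = 674*(-39 + 1068) = 674*1029 = 693546)
1/(U + v) = 1/(2750353 + 693546) = 1/3443899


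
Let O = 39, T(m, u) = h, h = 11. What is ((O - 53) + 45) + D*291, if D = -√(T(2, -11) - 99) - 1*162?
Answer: -47111 - 582*I*√22 ≈ -47111.0 - 2729.8*I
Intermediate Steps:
T(m, u) = 11
D = -162 - 2*I*√22 (D = -√(11 - 99) - 1*162 = -√(-88) - 162 = -2*I*√22 - 162 = -162 - 2*I*√22 ≈ -162.0 - 9.3808*I)
((O - 53) + 45) + D*291 = ((39 - 53) + 45) + (-162 - 2*I*√22)*291 = (-14 + 45) + (-47142 - 582*I*√22) = 31 + (-47142 - 582*I*√22) = -47111 - 582*I*√22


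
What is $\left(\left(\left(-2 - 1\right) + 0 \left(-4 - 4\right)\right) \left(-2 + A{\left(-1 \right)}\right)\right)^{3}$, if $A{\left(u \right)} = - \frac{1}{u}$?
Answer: $27$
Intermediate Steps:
$\left(\left(\left(-2 - 1\right) + 0 \left(-4 - 4\right)\right) \left(-2 + A{\left(-1 \right)}\right)\right)^{3} = \left(\left(\left(-2 - 1\right) + 0 \left(-4 - 4\right)\right) \left(-2 - \frac{1}{-1}\right)\right)^{3} = \left(\left(-3 + 0 \left(-8\right)\right) \left(-2 - -1\right)\right)^{3} = \left(\left(-3 + 0\right) \left(-2 + 1\right)\right)^{3} = \left(\left(-3\right) \left(-1\right)\right)^{3} = 3^{3} = 27$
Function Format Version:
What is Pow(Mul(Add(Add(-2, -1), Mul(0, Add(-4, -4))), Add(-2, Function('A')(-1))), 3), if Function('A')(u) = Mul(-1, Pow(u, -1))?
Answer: 27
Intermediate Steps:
Pow(Mul(Add(Add(-2, -1), Mul(0, Add(-4, -4))), Add(-2, Function('A')(-1))), 3) = Pow(Mul(Add(Add(-2, -1), Mul(0, Add(-4, -4))), Add(-2, Mul(-1, Pow(-1, -1)))), 3) = Pow(Mul(Add(-3, Mul(0, -8)), Add(-2, Mul(-1, -1))), 3) = Pow(Mul(Add(-3, 0), Add(-2, 1)), 3) = Pow(Mul(-3, -1), 3) = Pow(3, 3) = 27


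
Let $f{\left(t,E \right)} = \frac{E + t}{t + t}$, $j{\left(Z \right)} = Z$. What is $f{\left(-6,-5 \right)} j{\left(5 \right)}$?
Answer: $\frac{55}{12} \approx 4.5833$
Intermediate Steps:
$f{\left(t,E \right)} = \frac{E + t}{2 t}$
$f{\left(-6,-5 \right)} j{\left(5 \right)} = \frac{-5 - 6}{2 \left(-6\right)} 5 = \frac{1}{2} \left(- \frac{1}{6}\right) \left(-11\right) 5 = \frac{11}{12} \cdot 5 = \frac{55}{12}$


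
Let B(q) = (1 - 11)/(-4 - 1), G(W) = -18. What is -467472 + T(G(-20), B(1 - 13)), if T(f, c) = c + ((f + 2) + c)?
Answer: -467484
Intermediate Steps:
B(q) = 2 (B(q) = -10/(-5) = -10*(-1/5) = 2)
T(f, c) = 2 + f + 2*c (T(f, c) = c + ((2 + f) + c) = c + (2 + c + f) = 2 + f + 2*c)
-467472 + T(G(-20), B(1 - 13)) = -467472 + (2 - 18 + 2*2) = -467472 + (2 - 18 + 4) = -467472 - 12 = -467484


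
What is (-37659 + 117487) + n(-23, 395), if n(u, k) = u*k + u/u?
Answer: 70744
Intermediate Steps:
n(u, k) = 1 + k*u (n(u, k) = k*u + 1 = 1 + k*u)
(-37659 + 117487) + n(-23, 395) = (-37659 + 117487) + (1 + 395*(-23)) = 79828 + (1 - 9085) = 79828 - 9084 = 70744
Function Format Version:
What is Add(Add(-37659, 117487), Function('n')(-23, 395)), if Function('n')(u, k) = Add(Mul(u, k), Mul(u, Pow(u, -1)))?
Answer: 70744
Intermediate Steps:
Function('n')(u, k) = Add(1, Mul(k, u)) (Function('n')(u, k) = Add(Mul(k, u), 1) = Add(1, Mul(k, u)))
Add(Add(-37659, 117487), Function('n')(-23, 395)) = Add(Add(-37659, 117487), Add(1, Mul(395, -23))) = Add(79828, Add(1, -9085)) = Add(79828, -9084) = 70744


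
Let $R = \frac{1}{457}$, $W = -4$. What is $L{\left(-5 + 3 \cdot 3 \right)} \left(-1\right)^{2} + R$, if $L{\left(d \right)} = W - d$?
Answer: $- \frac{3655}{457} \approx -7.9978$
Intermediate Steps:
$R = \frac{1}{457} \approx 0.0021882$
$L{\left(d \right)} = -4 - d$
$L{\left(-5 + 3 \cdot 3 \right)} \left(-1\right)^{2} + R = \left(-4 - \left(-5 + 3 \cdot 3\right)\right) \left(-1\right)^{2} + \frac{1}{457} = \left(-4 - \left(-5 + 9\right)\right) 1 + \frac{1}{457} = \left(-4 - 4\right) 1 + \frac{1}{457} = \left(-8\right) 1 + \frac{1}{457} = -8 + \frac{1}{457} = - \frac{3655}{457}$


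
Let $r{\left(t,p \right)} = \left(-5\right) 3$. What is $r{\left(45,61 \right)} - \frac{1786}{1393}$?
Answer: $- \frac{22681}{1393} \approx -16.282$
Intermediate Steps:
$r{\left(t,p \right)} = -15$
$r{\left(45,61 \right)} - \frac{1786}{1393} = -15 - \frac{1786}{1393} = - \frac{22681}{1393}$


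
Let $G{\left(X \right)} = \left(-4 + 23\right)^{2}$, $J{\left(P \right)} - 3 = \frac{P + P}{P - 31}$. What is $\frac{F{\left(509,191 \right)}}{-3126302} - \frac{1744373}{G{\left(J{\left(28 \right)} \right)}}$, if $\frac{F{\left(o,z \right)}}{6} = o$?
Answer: $- \frac{2726718950570}{564297511} \approx -4832.1$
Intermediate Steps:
$J{\left(P \right)} = 3 + \frac{2 P}{-31 + P}$ ($J{\left(P \right)} = 3 + \frac{P + P}{P - 31} = 3 + \frac{2 P}{-31 + P}$)
$G{\left(X \right)} = 361$ ($G{\left(X \right)} = 19^{2} = 361$)
$F{\left(o,z \right)} = 6 o$
$\frac{F{\left(509,191 \right)}}{-3126302} - \frac{1744373}{G{\left(J{\left(28 \right)} \right)}} = \frac{6 \cdot 509}{-3126302} - \frac{1744373}{361} = 3054 \left(- \frac{1}{3126302}\right) - \frac{1744373}{361} = - \frac{1527}{1563151} - \frac{1744373}{361} = - \frac{2726718950570}{564297511}$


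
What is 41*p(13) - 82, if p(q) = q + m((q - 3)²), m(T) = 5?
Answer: 656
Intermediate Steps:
p(q) = 5 + q (p(q) = q + 5 = 5 + q)
41*p(13) - 82 = 41*(5 + 13) - 82 = 41*18 - 82 = 738 - 82 = 656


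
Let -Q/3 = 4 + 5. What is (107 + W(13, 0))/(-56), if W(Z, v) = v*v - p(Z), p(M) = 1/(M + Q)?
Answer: -1499/784 ≈ -1.9120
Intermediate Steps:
Q = -27 (Q = -3*(4 + 5) = -3*9 = -27)
p(M) = 1/(-27 + M) (p(M) = 1/(M - 27) = 1/(-27 + M))
W(Z, v) = v**2 - 1/(-27 + Z) (W(Z, v) = v*v - 1/(-27 + Z) = v**2 - 1/(-27 + Z))
(107 + W(13, 0))/(-56) = (107 + (-1 + 0**2*(-27 + 13))/(-27 + 13))/(-56) = -(107 + (-1 + 0*(-14))/(-14))/56 = -(107 - (-1 + 0)/14)/56 = -(107 - 1/14*(-1))/56 = -(107 + 1/14)/56 = -1/56*1499/14 = -1499/784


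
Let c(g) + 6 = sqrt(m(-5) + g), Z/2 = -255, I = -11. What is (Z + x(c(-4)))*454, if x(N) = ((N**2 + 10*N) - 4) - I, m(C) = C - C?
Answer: -241074 - 1816*I ≈ -2.4107e+5 - 1816.0*I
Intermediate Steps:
m(C) = 0
Z = -510 (Z = 2*(-255) = -510)
c(g) = -6 + sqrt(g) (c(g) = -6 + sqrt(0 + g) = -6 + sqrt(g))
x(N) = 7 + N**2 + 10*N (x(N) = ((N**2 + 10*N) - 4) - 1*(-11) = (-4 + N**2 + 10*N) + 11 = 7 + N**2 + 10*N)
(Z + x(c(-4)))*454 = (-510 + (7 + (-6 + sqrt(-4))**2 + 10*(-6 + sqrt(-4))))*454 = (-510 + (7 + (-6 + 2*I)**2 + 10*(-6 + 2*I)))*454 = (-510 + (7 + (-6 + 2*I)**2 + (-60 + 20*I)))*454 = (-510 + (-53 + (-6 + 2*I)**2 + 20*I))*454 = (-563 + (-6 + 2*I)**2 + 20*I)*454 = -255602 + 454*(-6 + 2*I)**2 + 9080*I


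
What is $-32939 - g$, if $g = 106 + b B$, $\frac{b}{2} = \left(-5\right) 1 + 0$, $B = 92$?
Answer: $-32125$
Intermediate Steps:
$b = -10$ ($b = 2 \left(\left(-5\right) 1 + 0\right) = 2 \left(-5 + 0\right) = 2 \left(-5\right) = -10$)
$g = -814$ ($g = 106 - 920 = -814$)
$-32939 - g = -32939 - -814 = -32939 + 814 = -32125$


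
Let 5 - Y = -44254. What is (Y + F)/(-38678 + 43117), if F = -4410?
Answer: 39849/4439 ≈ 8.9770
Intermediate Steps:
Y = 44259 (Y = 5 - 1*(-44254) = 5 + 44254 = 44259)
(Y + F)/(-38678 + 43117) = (44259 - 4410)/(-38678 + 43117) = 39849/4439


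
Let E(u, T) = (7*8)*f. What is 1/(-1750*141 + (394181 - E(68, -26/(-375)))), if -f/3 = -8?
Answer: 1/146087 ≈ 6.8452e-6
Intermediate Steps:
f = 24 (f = -3*(-8) = 24)
E(u, T) = 1344 (E(u, T) = (7*8)*24 = 56*24 = 1344)
1/(-1750*141 + (394181 - E(68, -26/(-375)))) = 1/(-1750*141 + (394181 - 1*1344)) = 1/(-246750 + (394181 - 1344)) = 1/(-246750 + 392837) = 1/146087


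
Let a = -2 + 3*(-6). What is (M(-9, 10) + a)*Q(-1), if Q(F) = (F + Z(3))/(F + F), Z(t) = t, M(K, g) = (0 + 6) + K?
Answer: 23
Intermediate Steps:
a = -20 (a = -2 - 18 = -20)
M(K, g) = 6 + K
Q(F) = (3 + F)/(2*F) (Q(F) = (F + 3)/(F + F) = (3 + F)/((2*F)) = (3 + F)*(1/(2*F)) = (3 + F)/(2*F))
(M(-9, 10) + a)*Q(-1) = ((6 - 9) - 20)*((1/2)*(3 - 1)/(-1)) = (-3 - 20)*((1/2)*(-1)*2) = -23*(-1) = 23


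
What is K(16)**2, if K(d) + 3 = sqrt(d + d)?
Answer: 41 - 24*sqrt(2) ≈ 7.0589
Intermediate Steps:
K(d) = -3 + sqrt(2)*sqrt(d) (K(d) = -3 + sqrt(d + d) = -3 + sqrt(2*d) = -3 + sqrt(2)*sqrt(d))
K(16)**2 = (-3 + sqrt(2)*sqrt(16))**2 = (-3 + sqrt(2)*4)**2 = (-3 + 4*sqrt(2))**2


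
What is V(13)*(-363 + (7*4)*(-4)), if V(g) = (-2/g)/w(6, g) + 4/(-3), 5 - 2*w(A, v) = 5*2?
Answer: 23560/39 ≈ 604.10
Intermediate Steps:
w(A, v) = -5/2 (w(A, v) = 5/2 - 5*2/2 = 5/2 - ½*10 = 5/2 - 5 = -5/2)
V(g) = -4/3 + 4/(5*g) (V(g) = (-2/g)/(-5/2) + 4/(-3) = -2/g*(-⅖) + 4*(-⅓) = 4/(5*g) - 4/3 = -4/3 + 4/(5*g))
V(13)*(-363 + (7*4)*(-4)) = ((4/15)*(3 - 5*13)/13)*(-363 + (7*4)*(-4)) = ((4/15)*(1/13)*(3 - 65))*(-363 + 28*(-4)) = ((4/15)*(1/13)*(-62))*(-363 - 112) = -248/195*(-475) = 23560/39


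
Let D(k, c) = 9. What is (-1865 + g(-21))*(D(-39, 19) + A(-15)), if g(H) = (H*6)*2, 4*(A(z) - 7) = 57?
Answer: -256157/4 ≈ -64039.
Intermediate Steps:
A(z) = 85/4 (A(z) = 7 + (1/4)*57 = 7 + 57/4 = 85/4)
g(H) = 12*H (g(H) = (6*H)*2 = 12*H)
(-1865 + g(-21))*(D(-39, 19) + A(-15)) = (-1865 + 12*(-21))*(9 + 85/4) = (-1865 - 252)*(121/4) = -2117*121/4 = -256157/4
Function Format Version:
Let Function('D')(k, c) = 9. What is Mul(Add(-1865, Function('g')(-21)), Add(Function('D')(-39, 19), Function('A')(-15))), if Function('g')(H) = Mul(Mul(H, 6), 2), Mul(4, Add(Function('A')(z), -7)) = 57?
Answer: Rational(-256157, 4) ≈ -64039.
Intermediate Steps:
Function('A')(z) = Rational(85, 4) (Function('A')(z) = Add(7, Mul(Rational(1, 4), 57)) = Add(7, Rational(57, 4)) = Rational(85, 4))
Function('g')(H) = Mul(12, H) (Function('g')(H) = Mul(Mul(6, H), 2) = Mul(12, H))
Mul(Add(-1865, Function('g')(-21)), Add(Function('D')(-39, 19), Function('A')(-15))) = Mul(Add(-1865, Mul(12, -21)), Add(9, Rational(85, 4))) = Mul(Add(-1865, -252), Rational(121, 4)) = Mul(-2117, Rational(121, 4)) = Rational(-256157, 4)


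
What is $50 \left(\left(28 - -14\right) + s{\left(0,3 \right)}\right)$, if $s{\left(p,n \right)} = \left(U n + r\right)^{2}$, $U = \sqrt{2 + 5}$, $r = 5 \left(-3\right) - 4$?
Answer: $23300 - 5700 \sqrt{7} \approx 8219.2$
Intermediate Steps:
$r = -19$ ($r = -15 - 4 = -19$)
$U = \sqrt{7} \approx 2.6458$
$s{\left(p,n \right)} = \left(-19 + n \sqrt{7}\right)^{2}$ ($s{\left(p,n \right)} = \left(\sqrt{7} n - 19\right)^{2} = \left(n \sqrt{7} - 19\right)^{2} = \left(-19 + n \sqrt{7}\right)^{2}$)
$50 \left(\left(28 - -14\right) + s{\left(0,3 \right)}\right) = 50 \left(\left(28 - -14\right) + \left(-19 + 3 \sqrt{7}\right)^{2}\right) = 50 \left(\left(28 + 14\right) + \left(-19 + 3 \sqrt{7}\right)^{2}\right) = 50 \left(42 + \left(-19 + 3 \sqrt{7}\right)^{2}\right) = 2100 + 50 \left(-19 + 3 \sqrt{7}\right)^{2}$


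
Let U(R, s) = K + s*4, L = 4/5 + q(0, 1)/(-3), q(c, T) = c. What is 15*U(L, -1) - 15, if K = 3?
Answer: -30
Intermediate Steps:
L = 4/5 (L = 4/5 + 0/(-3) = 4*(1/5) + 0*(-1/3) = 4/5 + 0 = 4/5 ≈ 0.80000)
U(R, s) = 3 + 4*s (U(R, s) = 3 + s*4 = 3 + 4*s)
15*U(L, -1) - 15 = 15*(3 + 4*(-1)) - 15 = 15*(3 - 4) - 15 = 15*(-1) - 15 = -15 - 15 = -30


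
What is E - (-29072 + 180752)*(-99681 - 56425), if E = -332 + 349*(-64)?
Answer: 23678135412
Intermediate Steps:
E = -22668 (E = -332 - 22336 = -22668)
E - (-29072 + 180752)*(-99681 - 56425) = -22668 - (-29072 + 180752)*(-99681 - 56425) = -22668 - 151680*(-156106) = -22668 - 1*(-23678158080) = -22668 + 23678158080 = 23678135412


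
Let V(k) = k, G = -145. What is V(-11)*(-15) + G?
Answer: 20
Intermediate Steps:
V(-11)*(-15) + G = -11*(-15) - 145 = 165 - 145 = 20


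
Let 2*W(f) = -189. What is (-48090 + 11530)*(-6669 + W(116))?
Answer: 247273560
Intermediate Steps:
W(f) = -189/2 (W(f) = (1/2)*(-189) = -189/2)
(-48090 + 11530)*(-6669 + W(116)) = (-48090 + 11530)*(-6669 - 189/2) = -36560*(-13527/2) = 247273560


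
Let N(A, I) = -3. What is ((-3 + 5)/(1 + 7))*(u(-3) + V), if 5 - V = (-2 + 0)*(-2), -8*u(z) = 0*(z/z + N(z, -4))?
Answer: ¼ ≈ 0.25000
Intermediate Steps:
u(z) = 0 (u(z) = -0*(z/z - 3) = -0*(1 - 3) = -0*(-2) = -⅛*0 = 0)
V = 1 (V = 5 - (-2 + 0)*(-2) = 5 - (-2)*(-2) = 5 - 1*4 = 5 - 4 = 1)
((-3 + 5)/(1 + 7))*(u(-3) + V) = ((-3 + 5)/(1 + 7))*(0 + 1) = (2/8)*1 = (2*(⅛))*1 = (¼)*1 = ¼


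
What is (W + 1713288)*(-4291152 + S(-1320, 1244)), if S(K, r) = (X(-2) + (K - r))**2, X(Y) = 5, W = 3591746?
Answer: 11975207094186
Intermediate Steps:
S(K, r) = (5 + K - r)**2 (S(K, r) = (5 + (K - r))**2 = (5 + K - r)**2)
(W + 1713288)*(-4291152 + S(-1320, 1244)) = (3591746 + 1713288)*(-4291152 + (5 - 1320 - 1*1244)**2) = 5305034*(-4291152 + (5 - 1320 - 1244)**2) = 5305034*(-4291152 + (-2559)**2) = 5305034*(-4291152 + 6548481) = 5305034*2257329 = 11975207094186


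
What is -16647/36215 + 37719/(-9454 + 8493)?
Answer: -1381991352/34802615 ≈ -39.709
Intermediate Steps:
-16647/36215 + 37719/(-9454 + 8493) = -16647*1/36215 + 37719/(-961) = -16647/36215 + 37719*(-1/961) = -16647/36215 - 37719/961 = -1381991352/34802615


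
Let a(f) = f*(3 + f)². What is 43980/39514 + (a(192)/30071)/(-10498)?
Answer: 3398839558410/3118497809003 ≈ 1.0899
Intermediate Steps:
43980/39514 + (a(192)/30071)/(-10498) = 43980/39514 + ((192*(3 + 192)²)/30071)/(-10498) = 43980*(1/39514) + ((192*195²)*(1/30071))*(-1/10498) = 21990/19757 + ((192*38025)*(1/30071))*(-1/10498) = 21990/19757 + (7300800*(1/30071))*(-1/10498) = 21990/19757 + (7300800/30071)*(-1/10498) = 21990/19757 - 3650400/157842679 = 3398839558410/3118497809003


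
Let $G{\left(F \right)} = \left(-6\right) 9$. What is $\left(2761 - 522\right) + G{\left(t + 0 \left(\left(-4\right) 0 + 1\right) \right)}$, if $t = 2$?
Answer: $2185$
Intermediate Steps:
$G{\left(F \right)} = -54$
$\left(2761 - 522\right) + G{\left(t + 0 \left(\left(-4\right) 0 + 1\right) \right)} = \left(2761 - 522\right) - 54 = 2239 - 54 = 2185$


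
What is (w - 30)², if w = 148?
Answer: 13924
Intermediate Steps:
(w - 30)² = (148 - 30)² = 118² = 13924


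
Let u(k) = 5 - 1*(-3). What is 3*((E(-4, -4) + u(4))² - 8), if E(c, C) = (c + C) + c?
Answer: 24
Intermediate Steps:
u(k) = 8 (u(k) = 5 + 3 = 8)
E(c, C) = C + 2*c (E(c, C) = (C + c) + c = C + 2*c)
3*((E(-4, -4) + u(4))² - 8) = 3*(((-4 + 2*(-4)) + 8)² - 8) = 3*(((-4 - 8) + 8)² - 8) = 3*((-12 + 8)² - 8) = 3*((-4)² - 8) = 3*(16 - 8) = 3*8 = 24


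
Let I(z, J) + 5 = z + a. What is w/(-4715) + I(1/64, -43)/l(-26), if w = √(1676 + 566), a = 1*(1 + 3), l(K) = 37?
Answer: -63/2368 - √2242/4715 ≈ -0.036647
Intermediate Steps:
a = 4 (a = 1*4 = 4)
w = √2242 ≈ 47.350
I(z, J) = -1 + z (I(z, J) = -5 + (z + 4) = -5 + (4 + z) = -1 + z)
w/(-4715) + I(1/64, -43)/l(-26) = √2242/(-4715) + (-1 + 1/64)/37 = √2242*(-1/4715) + (-1 + 1/64)*(1/37) = -√2242/4715 - 63/64*1/37 = -√2242/4715 - 63/2368 = -63/2368 - √2242/4715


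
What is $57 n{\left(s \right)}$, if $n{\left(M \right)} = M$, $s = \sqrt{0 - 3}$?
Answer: $57 i \sqrt{3} \approx 98.727 i$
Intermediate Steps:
$s = i \sqrt{3}$ ($s = \sqrt{-3} = i \sqrt{3} \approx 1.732 i$)
$57 n{\left(s \right)} = 57 i \sqrt{3}$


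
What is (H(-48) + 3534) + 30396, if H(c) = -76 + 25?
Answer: 33879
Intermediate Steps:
H(c) = -51
(H(-48) + 3534) + 30396 = (-51 + 3534) + 30396 = 3483 + 30396 = 33879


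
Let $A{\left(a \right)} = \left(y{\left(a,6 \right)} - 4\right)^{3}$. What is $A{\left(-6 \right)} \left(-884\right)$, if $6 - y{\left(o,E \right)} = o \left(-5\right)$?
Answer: $19405568$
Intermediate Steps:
$y{\left(o,E \right)} = 6 + 5 o$ ($y{\left(o,E \right)} = 6 - o \left(-5\right) = 6 - - 5 o = 6 + 5 o$)
$A{\left(a \right)} = \left(2 + 5 a\right)^{3}$ ($A{\left(a \right)} = \left(\left(6 + 5 a\right) - 4\right)^{3} = \left(2 + 5 a\right)^{3}$)
$A{\left(-6 \right)} \left(-884\right) = \left(2 + 5 \left(-6\right)\right)^{3} \left(-884\right) = \left(2 - 30\right)^{3} \left(-884\right) = \left(-28\right)^{3} \left(-884\right) = \left(-21952\right) \left(-884\right) = 19405568$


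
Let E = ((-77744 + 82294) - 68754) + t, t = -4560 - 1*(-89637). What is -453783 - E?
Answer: -474656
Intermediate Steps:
t = 85077 (t = -4560 + 89637 = 85077)
E = 20873 (E = ((-77744 + 82294) - 68754) + 85077 = (4550 - 68754) + 85077 = -64204 + 85077 = 20873)
-453783 - E = -453783 - 1*20873 = -453783 - 20873 = -474656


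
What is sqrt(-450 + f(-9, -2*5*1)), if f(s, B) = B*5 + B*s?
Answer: I*sqrt(410) ≈ 20.248*I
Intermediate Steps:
f(s, B) = 5*B + B*s
sqrt(-450 + f(-9, -2*5*1)) = sqrt(-450 + (-2*5*1)*(5 - 9)) = sqrt(-450 - 10*1*(-4)) = sqrt(-450 - 10*(-4)) = sqrt(-450 + 40) = sqrt(-410) = I*sqrt(410)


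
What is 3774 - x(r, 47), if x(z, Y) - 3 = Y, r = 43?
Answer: 3724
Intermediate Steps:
x(z, Y) = 3 + Y
3774 - x(r, 47) = 3774 - (3 + 47) = 3774 - 1*50 = 3774 - 50 = 3724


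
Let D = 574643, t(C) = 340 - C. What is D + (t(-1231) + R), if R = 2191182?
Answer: 2767396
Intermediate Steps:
D + (t(-1231) + R) = 574643 + ((340 - 1*(-1231)) + 2191182) = 574643 + ((340 + 1231) + 2191182) = 574643 + (1571 + 2191182) = 574643 + 2192753 = 2767396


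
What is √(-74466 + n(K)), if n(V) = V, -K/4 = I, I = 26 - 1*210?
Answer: I*√73730 ≈ 271.53*I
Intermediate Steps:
I = -184 (I = 26 - 210 = -184)
K = 736 (K = -4*(-184) = 736)
√(-74466 + n(K)) = √(-74466 + 736) = √(-73730) = I*√73730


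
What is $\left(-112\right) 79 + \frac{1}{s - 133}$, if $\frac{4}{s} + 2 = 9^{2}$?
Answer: $- \frac{92930623}{10503} \approx -8848.0$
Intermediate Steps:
$s = \frac{4}{79}$ ($s = \frac{4}{-2 + 9^{2}} = \frac{4}{-2 + 81} = \frac{4}{79} \approx 0.050633$)
$\left(-112\right) 79 + \frac{1}{s - 133} = \left(-112\right) 79 + \frac{1}{\frac{4}{79} - 133} = -8848 + \frac{1}{- \frac{10503}{79}} = -8848 - \frac{79}{10503} = - \frac{92930623}{10503}$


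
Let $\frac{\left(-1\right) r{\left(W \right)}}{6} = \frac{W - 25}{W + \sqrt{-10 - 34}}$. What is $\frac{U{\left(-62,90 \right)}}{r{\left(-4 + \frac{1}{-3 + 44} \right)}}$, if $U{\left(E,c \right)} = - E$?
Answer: $- \frac{5053}{3564} + \frac{1271 i \sqrt{11}}{1782} \approx -1.4178 + 2.3656 i$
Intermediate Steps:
$r{\left(W \right)} = - \frac{6 \left(-25 + W\right)}{W + 2 i \sqrt{11}}$ ($r{\left(W \right)} = - 6 \frac{W - 25}{W + \sqrt{-10 - 34}} = - 6 \frac{-25 + W}{W + \sqrt{-44}} = - 6 \frac{-25 + W}{W + 2 i \sqrt{11}} = - \frac{6 \left(-25 + W\right)}{W + 2 i \sqrt{11}}$)
$\frac{U{\left(-62,90 \right)}}{r{\left(-4 + \frac{1}{-3 + 44} \right)}} = \frac{\left(-1\right) \left(-62\right)}{6 \frac{1}{\left(-4 + \frac{1}{-3 + 44}\right) + 2 i \sqrt{11}} \left(25 - \left(-4 + \frac{1}{-3 + 44}\right)\right)} = \frac{62}{6 \frac{1}{\left(-4 + \frac{1}{41}\right) + 2 i \sqrt{11}} \left(25 - \left(-4 + \frac{1}{41}\right)\right)} = \frac{62}{6 \frac{1}{- \frac{163}{41} + 2 i \sqrt{11}} \left(25 - - \frac{163}{41}\right)} = \frac{62}{6 \frac{1}{- \frac{163}{41} + 2 i \sqrt{11}} \left(25 + \frac{163}{41}\right)} = \frac{62}{6 \frac{1}{- \frac{163}{41} + 2 i \sqrt{11}} \cdot \frac{1188}{41}} = \frac{62}{\frac{7128}{41} \frac{1}{- \frac{163}{41} + 2 i \sqrt{11}}} = 62 \left(- \frac{163}{7128} + \frac{41 i \sqrt{11}}{3564}\right) = - \frac{5053}{3564} + \frac{1271 i \sqrt{11}}{1782}$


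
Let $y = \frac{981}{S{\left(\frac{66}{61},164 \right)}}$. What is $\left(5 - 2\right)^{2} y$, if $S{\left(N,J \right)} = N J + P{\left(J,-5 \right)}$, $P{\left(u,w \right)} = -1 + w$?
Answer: $\frac{59841}{1162} \approx 51.498$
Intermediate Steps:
$S{\left(N,J \right)} = -6 + J N$ ($S{\left(N,J \right)} = N J - 6 = J N - 6 = -6 + J N$)
$y = \frac{6649}{1162}$ ($y = \frac{981}{-6 + 164 \cdot \frac{66}{61}} = \frac{981}{-6 + \frac{10824}{61}} = \frac{981}{\frac{10458}{61}} = 981 \cdot \frac{61}{10458} = \frac{6649}{1162} \approx 5.722$)
$\left(5 - 2\right)^{2} y = \left(5 - 2\right)^{2} \cdot \frac{6649}{1162} = 3^{2} \cdot \frac{6649}{1162} = 9 \cdot \frac{6649}{1162} = \frac{59841}{1162}$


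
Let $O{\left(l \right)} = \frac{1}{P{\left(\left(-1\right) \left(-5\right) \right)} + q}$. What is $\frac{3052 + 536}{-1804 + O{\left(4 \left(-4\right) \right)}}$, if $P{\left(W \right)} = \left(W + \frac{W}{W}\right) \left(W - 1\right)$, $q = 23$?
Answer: $- \frac{168636}{84787} \approx -1.9889$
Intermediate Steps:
$P{\left(W \right)} = \left(1 + W\right) \left(-1 + W\right)$ ($P{\left(W \right)} = \left(W + 1\right) \left(-1 + W\right) = \left(1 + W\right) \left(-1 + W\right)$)
$O{\left(l \right)} = \frac{1}{47}$ ($O{\left(l \right)} = \frac{1}{\left(-1 + \left(\left(-1\right) \left(-5\right)\right)^{2}\right) + 23} = \frac{1}{\left(-1 + 5^{2}\right) + 23} = \frac{1}{\left(-1 + 25\right) + 23} = \frac{1}{24 + 23} = \frac{1}{47}$)
$\frac{3052 + 536}{-1804 + O{\left(4 \left(-4\right) \right)}} = \frac{3052 + 536}{-1804 + \frac{1}{47}} = \frac{3588}{- \frac{84787}{47}} = 3588 \left(- \frac{47}{84787}\right) = - \frac{168636}{84787}$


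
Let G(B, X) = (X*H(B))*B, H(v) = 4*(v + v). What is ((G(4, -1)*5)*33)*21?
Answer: -443520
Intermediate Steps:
H(v) = 8*v (H(v) = 4*(2*v) = 8*v)
G(B, X) = 8*X*B² (G(B, X) = (X*(8*B))*B = (8*B*X)*B = 8*X*B²)
((G(4, -1)*5)*33)*21 = (((8*(-1)*4²)*5)*33)*21 = (((8*(-1)*16)*5)*33)*21 = (-128*5*33)*21 = -640*33*21 = -21120*21 = -443520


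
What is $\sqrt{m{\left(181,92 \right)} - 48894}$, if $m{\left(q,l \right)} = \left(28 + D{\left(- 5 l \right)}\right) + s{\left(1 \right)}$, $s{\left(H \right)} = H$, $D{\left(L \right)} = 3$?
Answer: $i \sqrt{48862} \approx 221.05 i$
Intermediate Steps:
$m{\left(q,l \right)} = 32$ ($m{\left(q,l \right)} = \left(28 + 3\right) + 1 = 31 + 1 = 32$)
$\sqrt{m{\left(181,92 \right)} - 48894} = \sqrt{32 - 48894} = \sqrt{-48862} = i \sqrt{48862}$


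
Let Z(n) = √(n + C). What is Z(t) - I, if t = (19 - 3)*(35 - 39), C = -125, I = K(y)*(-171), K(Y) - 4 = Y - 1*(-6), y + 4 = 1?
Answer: 1197 + 3*I*√21 ≈ 1197.0 + 13.748*I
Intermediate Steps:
y = -3 (y = -4 + 1 = -3)
K(Y) = 10 + Y (K(Y) = 4 + (Y - 1*(-6)) = 4 + (Y + 6) = 4 + (6 + Y) = 10 + Y)
I = -1197 (I = (10 - 3)*(-171) = 7*(-171) = -1197)
t = -64 (t = 16*(-4) = -64)
Z(n) = √(-125 + n) (Z(n) = √(n - 125) = √(-125 + n))
Z(t) - I = √(-125 - 64) - 1*(-1197) = √(-189) + 1197 = 3*I*√21 + 1197 = 1197 + 3*I*√21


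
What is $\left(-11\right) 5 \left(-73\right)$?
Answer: $4015$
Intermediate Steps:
$\left(-11\right) 5 \left(-73\right) = \left(-55\right) \left(-73\right) = 4015$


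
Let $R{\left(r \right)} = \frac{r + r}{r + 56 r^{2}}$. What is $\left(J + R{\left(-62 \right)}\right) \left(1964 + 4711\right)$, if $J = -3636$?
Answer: $- \frac{315513950}{13} \approx -2.427 \cdot 10^{7}$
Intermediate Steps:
$R{\left(r \right)} = \frac{2 r}{r + 56 r^{2}}$
$\left(J + R{\left(-62 \right)}\right) \left(1964 + 4711\right) = \left(-3636 + \frac{2}{1 + 56 \left(-62\right)}\right) \left(1964 + 4711\right) = \left(-3636 + \frac{2}{1 - 3472}\right) 6675 = \left(-3636 + \frac{2}{-3471}\right) 6675 = \left(-3636 + 2 \left(- \frac{1}{3471}\right)\right) 6675 = \left(-3636 - \frac{2}{3471}\right) 6675 = \left(- \frac{12620558}{3471}\right) 6675 = - \frac{315513950}{13}$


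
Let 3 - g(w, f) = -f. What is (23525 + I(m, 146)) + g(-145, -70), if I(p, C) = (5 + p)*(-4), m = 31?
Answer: 23314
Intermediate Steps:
g(w, f) = 3 + f (g(w, f) = 3 - (-1)*f = 3 + f)
I(p, C) = -20 - 4*p
(23525 + I(m, 146)) + g(-145, -70) = (23525 + (-20 - 4*31)) + (3 - 70) = (23525 + (-20 - 124)) - 67 = (23525 - 144) - 67 = 23381 - 67 = 23314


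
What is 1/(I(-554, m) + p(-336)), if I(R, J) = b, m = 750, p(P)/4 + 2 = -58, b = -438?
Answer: -1/678 ≈ -0.0014749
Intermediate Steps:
p(P) = -240 (p(P) = -8 + 4*(-58) = -8 - 232 = -240)
I(R, J) = -438
1/(I(-554, m) + p(-336)) = 1/(-438 - 240) = 1/(-678) = -1/678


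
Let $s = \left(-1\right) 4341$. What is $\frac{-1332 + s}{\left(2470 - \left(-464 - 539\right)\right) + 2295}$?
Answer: $- \frac{5673}{5768} \approx -0.98353$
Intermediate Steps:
$s = -4341$
$\frac{-1332 + s}{\left(2470 - \left(-464 - 539\right)\right) + 2295} = \frac{-1332 - 4341}{\left(2470 - \left(-464 - 539\right)\right) + 2295} = - \frac{5673}{\left(2470 - -1003\right) + 2295} = - \frac{5673}{\left(2470 + 1003\right) + 2295} = - \frac{5673}{3473 + 2295} = - \frac{5673}{5768}$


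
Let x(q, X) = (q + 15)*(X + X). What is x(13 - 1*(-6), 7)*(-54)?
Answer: -25704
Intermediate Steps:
x(q, X) = 2*X*(15 + q) (x(q, X) = (15 + q)*(2*X) = 2*X*(15 + q))
x(13 - 1*(-6), 7)*(-54) = (2*7*(15 + (13 - 1*(-6))))*(-54) = (2*7*(15 + (13 + 6)))*(-54) = (2*7*(15 + 19))*(-54) = (2*7*34)*(-54) = 476*(-54) = -25704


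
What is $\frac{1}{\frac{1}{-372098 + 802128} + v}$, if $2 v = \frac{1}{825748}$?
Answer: $\frac{355096412440}{1040763} \approx 3.4119 \cdot 10^{5}$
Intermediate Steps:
$v = \frac{1}{1651496}$ ($v = \frac{1}{2 \cdot 825748} = \frac{1}{2} \cdot \frac{1}{825748} = \frac{1}{1651496} \approx 6.0551 \cdot 10^{-7}$)
$\frac{1}{\frac{1}{-372098 + 802128} + v} = \frac{1}{\frac{1}{-372098 + 802128} + \frac{1}{1651496}} = \frac{1}{\frac{1}{430030} + \frac{1}{1651496}} = \frac{1}{\frac{1040763}{355096412440}} = \frac{355096412440}{1040763}$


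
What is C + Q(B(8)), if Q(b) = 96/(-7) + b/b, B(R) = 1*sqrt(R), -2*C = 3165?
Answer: -22333/14 ≈ -1595.2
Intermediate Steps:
C = -3165/2 (C = -1/2*3165 = -3165/2 ≈ -1582.5)
B(R) = sqrt(R)
Q(b) = -89/7 (Q(b) = 96*(-1/7) + 1 = -96/7 + 1 = -89/7)
C + Q(B(8)) = -3165/2 - 89/7 = -22333/14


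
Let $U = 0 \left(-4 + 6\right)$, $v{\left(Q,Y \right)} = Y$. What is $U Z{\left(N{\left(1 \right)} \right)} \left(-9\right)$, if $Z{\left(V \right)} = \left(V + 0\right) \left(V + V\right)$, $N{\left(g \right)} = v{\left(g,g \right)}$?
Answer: $0$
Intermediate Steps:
$N{\left(g \right)} = g$
$U = 0$ ($U = 0 \cdot 2 = 0$)
$Z{\left(V \right)} = 2 V^{2}$ ($Z{\left(V \right)} = V 2 V = 2 V^{2}$)
$U Z{\left(N{\left(1 \right)} \right)} \left(-9\right) = 0 \cdot 2 \cdot 1^{2} \left(-9\right) = 0 \cdot 2 \cdot 1 \left(-9\right) = 0 \cdot 2 \left(-9\right) = 0 \left(-9\right) = 0$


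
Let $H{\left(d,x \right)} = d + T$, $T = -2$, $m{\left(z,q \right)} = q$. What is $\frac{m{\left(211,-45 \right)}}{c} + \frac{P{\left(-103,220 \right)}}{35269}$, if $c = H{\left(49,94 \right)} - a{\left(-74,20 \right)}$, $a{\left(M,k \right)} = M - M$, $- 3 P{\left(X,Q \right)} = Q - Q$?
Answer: $- \frac{45}{47} \approx -0.95745$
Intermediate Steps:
$P{\left(X,Q \right)} = 0$ ($P{\left(X,Q \right)} = - \frac{Q - Q}{3} = \left(- \frac{1}{3}\right) 0 = 0$)
$H{\left(d,x \right)} = -2 + d$ ($H{\left(d,x \right)} = d - 2 = -2 + d$)
$a{\left(M,k \right)} = 0$
$c = 47$ ($c = \left(-2 + 49\right) - 0 = 47 + 0 = 47$)
$\frac{m{\left(211,-45 \right)}}{c} + \frac{P{\left(-103,220 \right)}}{35269} = - \frac{45}{47} + \frac{0}{35269} = \left(-45\right) \frac{1}{47} + 0 \cdot \frac{1}{35269} = - \frac{45}{47} + 0 = - \frac{45}{47}$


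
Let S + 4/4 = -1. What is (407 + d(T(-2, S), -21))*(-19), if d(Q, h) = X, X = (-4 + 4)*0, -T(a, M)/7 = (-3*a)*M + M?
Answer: -7733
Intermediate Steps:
S = -2 (S = -1 - 1 = -2)
T(a, M) = -7*M + 21*M*a (T(a, M) = -7*((-3*a)*M + M) = -7*(-3*M*a + M) = -7*(M - 3*M*a) = -7*M + 21*M*a)
X = 0 (X = 0*0 = 0)
d(Q, h) = 0
(407 + d(T(-2, S), -21))*(-19) = (407 + 0)*(-19) = 407*(-19) = -7733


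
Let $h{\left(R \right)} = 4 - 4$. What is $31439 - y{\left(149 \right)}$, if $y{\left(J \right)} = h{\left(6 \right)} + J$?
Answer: $31290$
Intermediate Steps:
$h{\left(R \right)} = 0$ ($h{\left(R \right)} = 4 - 4 = 0$)
$y{\left(J \right)} = J$ ($y{\left(J \right)} = 0 + J = J$)
$31439 - y{\left(149 \right)} = 31439 - 149 = 31290$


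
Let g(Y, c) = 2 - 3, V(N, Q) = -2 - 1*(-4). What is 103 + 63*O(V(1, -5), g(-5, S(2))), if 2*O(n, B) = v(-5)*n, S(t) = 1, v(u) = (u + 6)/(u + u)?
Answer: 967/10 ≈ 96.700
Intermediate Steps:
v(u) = (6 + u)/(2*u) (v(u) = (6 + u)/((2*u)) = (6 + u)*(1/(2*u)) = (6 + u)/(2*u))
V(N, Q) = 2 (V(N, Q) = -2 + 4 = 2)
g(Y, c) = -1
O(n, B) = -n/20 (O(n, B) = (((1/2)*(6 - 5)/(-5))*n)/2 = (((1/2)*(-1/5)*1)*n)/2 = (-n/10)/2 = -n/20)
103 + 63*O(V(1, -5), g(-5, S(2))) = 103 + 63*(-1/20*2) = 103 + 63*(-1/10) = 103 - 63/10 = 967/10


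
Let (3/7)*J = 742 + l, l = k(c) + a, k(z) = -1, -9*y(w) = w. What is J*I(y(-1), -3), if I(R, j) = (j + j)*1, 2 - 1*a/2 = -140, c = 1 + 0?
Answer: -14350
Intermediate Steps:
c = 1
y(w) = -w/9
a = 284 (a = 4 - 2*(-140) = 4 + 280 = 284)
l = 283 (l = -1 + 284 = 283)
I(R, j) = 2*j (I(R, j) = (2*j)*1 = 2*j)
J = 7175/3 (J = 7*(742 + 283)/3 = (7/3)*1025 = 7175/3 ≈ 2391.7)
J*I(y(-1), -3) = 7175*(2*(-3))/3 = (7175/3)*(-6) = -14350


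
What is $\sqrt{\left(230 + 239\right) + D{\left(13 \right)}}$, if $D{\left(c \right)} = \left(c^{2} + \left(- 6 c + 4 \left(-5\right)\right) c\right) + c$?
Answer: $i \sqrt{623} \approx 24.96 i$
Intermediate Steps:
$D{\left(c \right)} = c + c^{2} + c \left(-20 - 6 c\right)$ ($D{\left(c \right)} = \left(c^{2} + \left(- 6 c - 20\right) c\right) + c = \left(c^{2} + \left(-20 - 6 c\right) c\right) + c = \left(c^{2} + c \left(-20 - 6 c\right)\right) + c = c + c^{2} + c \left(-20 - 6 c\right)$)
$\sqrt{\left(230 + 239\right) + D{\left(13 \right)}} = \sqrt{\left(230 + 239\right) - 13 \left(19 + 5 \cdot 13\right)} = \sqrt{469 - 13 \left(19 + 65\right)} = \sqrt{469 - 13 \cdot 84} = \sqrt{469 - 1092} = \sqrt{-623} = i \sqrt{623}$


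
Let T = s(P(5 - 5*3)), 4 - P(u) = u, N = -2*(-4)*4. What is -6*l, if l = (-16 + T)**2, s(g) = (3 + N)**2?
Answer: -8770086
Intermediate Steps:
N = 32 (N = 8*4 = 32)
P(u) = 4 - u
s(g) = 1225 (s(g) = (3 + 32)**2 = 35**2 = 1225)
T = 1225
l = 1461681 (l = (-16 + 1225)**2 = 1209**2 = 1461681)
-6*l = -6*1461681 = -8770086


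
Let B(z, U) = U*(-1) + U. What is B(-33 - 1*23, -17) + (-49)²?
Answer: 2401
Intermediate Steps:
B(z, U) = 0 (B(z, U) = -U + U = 0)
B(-33 - 1*23, -17) + (-49)² = 0 + (-49)² = 0 + 2401 = 2401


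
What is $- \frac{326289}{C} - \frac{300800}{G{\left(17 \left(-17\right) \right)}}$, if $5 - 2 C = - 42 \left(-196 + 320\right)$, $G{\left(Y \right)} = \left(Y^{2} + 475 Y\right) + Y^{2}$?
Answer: $- \frac{20993359726}{155175371} \approx -135.29$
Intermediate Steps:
$G{\left(Y \right)} = 2 Y^{2} + 475 Y$
$C = \frac{5213}{2}$ ($C = \frac{5}{2} - \frac{\left(-42\right) \left(-196 + 320\right)}{2} = \frac{5}{2} - \frac{\left(-42\right) 124}{2} = \frac{5}{2} - -2604 = \frac{5}{2} + 2604 = \frac{5213}{2} \approx 2606.5$)
$- \frac{326289}{C} - \frac{300800}{G{\left(17 \left(-17\right) \right)}} = - \frac{326289}{\frac{5213}{2}} - \frac{300800}{17 \left(-17\right) \left(475 + 2 \cdot 17 \left(-17\right)\right)} = \left(-326289\right) \frac{2}{5213} - \frac{300800}{\left(-289\right) \left(475 + 2 \left(-289\right)\right)} = - \frac{652578}{5213} - \frac{300800}{\left(-289\right) \left(475 - 578\right)} = - \frac{652578}{5213} - \frac{300800}{\left(-289\right) \left(-103\right)} = - \frac{652578}{5213} - \frac{300800}{29767} = - \frac{20993359726}{155175371}$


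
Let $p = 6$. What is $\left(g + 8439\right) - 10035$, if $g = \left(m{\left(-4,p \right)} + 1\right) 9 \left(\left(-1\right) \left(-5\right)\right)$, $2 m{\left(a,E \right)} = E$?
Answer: $-1416$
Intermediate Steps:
$m{\left(a,E \right)} = \frac{E}{2}$
$g = 180$ ($g = \left(\frac{1}{2} \cdot 6 + 1\right) 9 \left(\left(-1\right) \left(-5\right)\right) = \left(3 + 1\right) 9 \cdot 5 = 4 \cdot 9 \cdot 5 = 36 \cdot 5 = 180$)
$\left(g + 8439\right) - 10035 = \left(180 + 8439\right) - 10035 = 8619 - 10035 = -1416$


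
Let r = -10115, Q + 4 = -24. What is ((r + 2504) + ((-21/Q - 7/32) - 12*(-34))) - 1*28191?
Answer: -1132591/32 ≈ -35394.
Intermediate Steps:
Q = -28 (Q = -4 - 24 = -28)
((r + 2504) + ((-21/Q - 7/32) - 12*(-34))) - 1*28191 = ((-10115 + 2504) + ((-21/(-28) - 7/32) - 12*(-34))) - 1*28191 = (-7611 + ((-21*(-1/28) - 7*1/32) + 408)) - 28191 = (-7611 + ((¾ - 7/32) + 408)) - 28191 = (-7611 + (17/32 + 408)) - 28191 = (-7611 + 13073/32) - 28191 = -230479/32 - 28191 = -1132591/32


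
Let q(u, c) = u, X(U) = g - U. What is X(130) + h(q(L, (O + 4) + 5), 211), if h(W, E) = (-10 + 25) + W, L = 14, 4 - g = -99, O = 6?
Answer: 2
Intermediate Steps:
g = 103 (g = 4 - 1*(-99) = 4 + 99 = 103)
X(U) = 103 - U
h(W, E) = 15 + W
X(130) + h(q(L, (O + 4) + 5), 211) = (103 - 1*130) + (15 + 14) = (103 - 130) + 29 = -27 + 29 = 2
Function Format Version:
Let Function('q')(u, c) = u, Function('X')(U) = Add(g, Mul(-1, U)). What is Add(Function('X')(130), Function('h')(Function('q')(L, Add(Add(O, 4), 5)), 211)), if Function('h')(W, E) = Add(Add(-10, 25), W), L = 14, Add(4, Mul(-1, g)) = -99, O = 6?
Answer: 2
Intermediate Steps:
g = 103 (g = Add(4, Mul(-1, -99)) = Add(4, 99) = 103)
Function('X')(U) = Add(103, Mul(-1, U))
Function('h')(W, E) = Add(15, W)
Add(Function('X')(130), Function('h')(Function('q')(L, Add(Add(O, 4), 5)), 211)) = Add(Add(103, Mul(-1, 130)), Add(15, 14)) = Add(Add(103, -130), 29) = Add(-27, 29) = 2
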